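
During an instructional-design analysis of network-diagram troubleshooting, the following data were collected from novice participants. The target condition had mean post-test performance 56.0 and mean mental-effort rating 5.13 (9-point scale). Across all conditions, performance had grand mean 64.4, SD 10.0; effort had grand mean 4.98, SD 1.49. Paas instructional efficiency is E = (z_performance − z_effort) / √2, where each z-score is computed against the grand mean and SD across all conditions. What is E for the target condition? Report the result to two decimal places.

-0.67

z_performance = (56.0 − 64.4) / 10.0 = -8.4000 / 10.0 = -0.8400.
z_effort = (5.13 − 4.98) / 1.49 = 0.1500 / 1.49 = 0.1007.
z_P − z_E = -0.8400 − 0.1007 = -0.9407.
E = -0.9407 / √2 = -0.9407 / 1.41421 = -0.6652 ≈ -0.67.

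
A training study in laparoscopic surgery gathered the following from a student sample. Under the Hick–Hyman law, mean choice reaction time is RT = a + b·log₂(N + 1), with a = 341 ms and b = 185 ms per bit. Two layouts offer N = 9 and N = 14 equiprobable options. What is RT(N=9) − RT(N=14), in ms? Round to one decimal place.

RT(9) = 341 + 185·log₂(10) = 341 + 185·3.3219 = 955.5515 ms.
RT(14) = 341 + 185·log₂(15) = 341 + 185·3.9069 = 1063.7765 ms.
Difference = 955.5515 − 1063.7765 = -108.2250 ≈ -108.2 ms.

-108.2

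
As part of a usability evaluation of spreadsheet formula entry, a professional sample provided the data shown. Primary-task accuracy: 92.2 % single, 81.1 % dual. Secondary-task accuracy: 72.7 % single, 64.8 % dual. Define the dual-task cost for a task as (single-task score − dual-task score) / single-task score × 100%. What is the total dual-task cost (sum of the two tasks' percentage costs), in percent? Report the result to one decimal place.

22.9

Primary cost = (92.2 − 81.1) / 92.2 × 100% = 12.0390%.
Secondary cost = (72.7 − 64.8) / 72.7 × 100% = 10.8666%.
Total = 12.0390% + 10.8666% = 22.9056% ≈ 22.9%.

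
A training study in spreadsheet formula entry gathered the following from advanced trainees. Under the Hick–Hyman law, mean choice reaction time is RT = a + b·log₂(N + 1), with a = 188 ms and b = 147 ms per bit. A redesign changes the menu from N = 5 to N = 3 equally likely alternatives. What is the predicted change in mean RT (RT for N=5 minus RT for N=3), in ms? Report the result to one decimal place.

RT(5) = 188 + 147·log₂(6) = 188 + 147·2.5850 = 567.9950 ms.
RT(3) = 188 + 147·log₂(4) = 188 + 147·2.0000 = 482.0000 ms.
Difference = 567.9950 − 482.0000 = 85.9950 ≈ 86.0 ms.

86.0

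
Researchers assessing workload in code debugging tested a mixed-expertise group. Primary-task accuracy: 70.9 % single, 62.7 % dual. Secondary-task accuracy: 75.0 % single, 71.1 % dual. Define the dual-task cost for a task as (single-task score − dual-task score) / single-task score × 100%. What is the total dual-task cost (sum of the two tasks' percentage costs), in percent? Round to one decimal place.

Primary cost = (70.9 − 62.7) / 70.9 × 100% = 11.5656%.
Secondary cost = (75.0 − 71.1) / 75.0 × 100% = 5.2000%.
Total = 11.5656% + 5.2000% = 16.7656% ≈ 16.8%.

16.8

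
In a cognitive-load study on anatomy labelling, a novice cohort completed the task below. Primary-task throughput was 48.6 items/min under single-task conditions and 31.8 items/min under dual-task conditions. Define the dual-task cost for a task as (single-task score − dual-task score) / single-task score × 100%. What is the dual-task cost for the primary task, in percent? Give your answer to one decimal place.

Cost = (48.6 − 31.8) / 48.6 × 100%
     = 16.8000 / 48.6 × 100% = 34.5679%.
≈ 34.6%.

34.6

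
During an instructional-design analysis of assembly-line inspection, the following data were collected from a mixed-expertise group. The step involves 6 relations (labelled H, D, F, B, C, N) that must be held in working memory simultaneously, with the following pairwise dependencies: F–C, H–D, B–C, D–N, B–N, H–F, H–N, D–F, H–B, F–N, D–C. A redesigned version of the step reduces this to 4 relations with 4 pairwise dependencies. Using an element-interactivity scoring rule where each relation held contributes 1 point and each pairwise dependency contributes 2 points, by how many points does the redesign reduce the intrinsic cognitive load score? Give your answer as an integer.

Original: 6 × 1 + 11 × 2 = 6 + 22 = 28.
Redesigned: 4 × 1 + 4 × 2 = 4 + 8 = 12.
Reduction = 28 − 12 = 16.

16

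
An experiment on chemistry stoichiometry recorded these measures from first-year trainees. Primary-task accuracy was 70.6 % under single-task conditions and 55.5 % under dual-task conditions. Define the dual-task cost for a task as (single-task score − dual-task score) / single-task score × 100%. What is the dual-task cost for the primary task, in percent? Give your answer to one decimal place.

Cost = (70.6 − 55.5) / 70.6 × 100%
     = 15.1000 / 70.6 × 100% = 21.3881%.
≈ 21.4%.

21.4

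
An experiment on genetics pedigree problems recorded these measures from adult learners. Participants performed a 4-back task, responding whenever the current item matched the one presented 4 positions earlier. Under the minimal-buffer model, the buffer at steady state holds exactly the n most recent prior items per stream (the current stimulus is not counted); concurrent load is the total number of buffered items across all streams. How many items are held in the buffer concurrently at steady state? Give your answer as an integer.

The buffer holds the 4 most recent prior items.
Steady-state concurrent load = 4 items.

4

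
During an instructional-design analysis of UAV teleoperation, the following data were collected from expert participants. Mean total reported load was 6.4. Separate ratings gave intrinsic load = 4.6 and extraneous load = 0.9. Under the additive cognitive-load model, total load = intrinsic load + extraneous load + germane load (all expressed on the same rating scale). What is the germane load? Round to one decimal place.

0.9

germane load = total − intrinsic − extraneous
             = 6.4 − 4.6 − 0.9 = 0.9.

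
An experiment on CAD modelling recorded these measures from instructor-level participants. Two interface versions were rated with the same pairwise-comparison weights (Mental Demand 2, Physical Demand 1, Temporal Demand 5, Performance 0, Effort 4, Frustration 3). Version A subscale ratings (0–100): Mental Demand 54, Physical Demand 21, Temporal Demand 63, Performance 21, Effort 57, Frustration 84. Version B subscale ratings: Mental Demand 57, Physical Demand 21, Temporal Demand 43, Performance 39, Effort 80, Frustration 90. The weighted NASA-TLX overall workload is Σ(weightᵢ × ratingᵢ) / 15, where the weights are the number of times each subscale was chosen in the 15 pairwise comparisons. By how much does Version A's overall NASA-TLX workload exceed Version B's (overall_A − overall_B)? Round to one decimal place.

Version A weighted sum = 2·54 + 1·21 + 5·63 + 0·21 + 4·57 + 3·84 = 108 + 21 + 315 + 0 + 228 + 252 = 924; overall_A = 924/15 = 61.6000.
Version B weighted sum = 2·57 + 1·21 + 5·43 + 0·39 + 4·80 + 3·90 = 114 + 21 + 215 + 0 + 320 + 270 = 940; overall_B = 940/15 = 62.6667.
Difference = 61.6000 − 62.6667 = -1.0667 ≈ -1.1.

-1.1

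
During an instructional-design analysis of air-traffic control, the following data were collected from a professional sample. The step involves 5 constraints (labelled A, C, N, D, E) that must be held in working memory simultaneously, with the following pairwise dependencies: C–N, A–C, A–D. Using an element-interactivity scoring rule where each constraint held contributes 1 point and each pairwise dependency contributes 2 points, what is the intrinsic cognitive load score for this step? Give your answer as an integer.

Count of constraints held simultaneously: 5.
Count of pairwise dependencies listed: 3.
Element contribution: 5 × 1 = 5.
Interaction contribution: 3 × 2 = 6.
Intrinsic load = 5 + 6 = 11.

11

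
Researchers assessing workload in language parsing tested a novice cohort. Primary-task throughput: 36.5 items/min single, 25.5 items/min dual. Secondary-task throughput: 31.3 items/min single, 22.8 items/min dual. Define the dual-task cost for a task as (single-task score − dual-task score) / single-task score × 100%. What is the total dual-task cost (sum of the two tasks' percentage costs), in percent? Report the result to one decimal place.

Primary cost = (36.5 − 25.5) / 36.5 × 100% = 30.1370%.
Secondary cost = (31.3 − 22.8) / 31.3 × 100% = 27.1565%.
Total = 30.1370% + 27.1565% = 57.2935% ≈ 57.3%.

57.3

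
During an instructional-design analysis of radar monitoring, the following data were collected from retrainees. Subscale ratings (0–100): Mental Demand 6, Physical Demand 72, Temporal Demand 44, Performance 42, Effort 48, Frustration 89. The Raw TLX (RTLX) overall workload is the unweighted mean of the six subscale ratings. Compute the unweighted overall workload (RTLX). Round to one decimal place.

Sum of ratings = 6 + 72 + 44 + 42 + 48 + 89 = 301.
RTLX = 301 / 6 = 50.1667 ≈ 50.2.

50.2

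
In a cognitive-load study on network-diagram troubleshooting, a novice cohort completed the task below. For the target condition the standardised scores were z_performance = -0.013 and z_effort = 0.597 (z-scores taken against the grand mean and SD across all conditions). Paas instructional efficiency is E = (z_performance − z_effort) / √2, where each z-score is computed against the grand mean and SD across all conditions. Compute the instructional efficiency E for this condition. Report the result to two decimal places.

z_P − z_E = -0.013 − 0.597 = -0.6100.
E = -0.6100 / √2 = -0.6100 / 1.41421 = -0.4313 ≈ -0.43.

-0.43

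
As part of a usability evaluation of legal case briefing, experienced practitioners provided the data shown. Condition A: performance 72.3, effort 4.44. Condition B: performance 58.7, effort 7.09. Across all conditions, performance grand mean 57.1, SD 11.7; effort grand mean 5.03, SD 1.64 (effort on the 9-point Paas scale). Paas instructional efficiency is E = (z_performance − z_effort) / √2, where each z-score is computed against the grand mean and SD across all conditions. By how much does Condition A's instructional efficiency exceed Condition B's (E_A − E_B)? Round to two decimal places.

1.96

Condition A: z_P = (72.3 − 57.1)/11.7 = 1.2991; z_E = (4.44 − 5.03)/1.64 = -0.3598; E_A = (1.2991 − (-0.3598))/√2 = 1.1730.
Condition B: z_P = (58.7 − 57.1)/11.7 = 0.1368; z_E = (7.09 − 5.03)/1.64 = 1.2561; E_B = (0.1368 − 1.2561)/√2 = -0.7915.
E_A − E_B = 1.1730 − (-0.7915) = 1.9645 ≈ 1.96.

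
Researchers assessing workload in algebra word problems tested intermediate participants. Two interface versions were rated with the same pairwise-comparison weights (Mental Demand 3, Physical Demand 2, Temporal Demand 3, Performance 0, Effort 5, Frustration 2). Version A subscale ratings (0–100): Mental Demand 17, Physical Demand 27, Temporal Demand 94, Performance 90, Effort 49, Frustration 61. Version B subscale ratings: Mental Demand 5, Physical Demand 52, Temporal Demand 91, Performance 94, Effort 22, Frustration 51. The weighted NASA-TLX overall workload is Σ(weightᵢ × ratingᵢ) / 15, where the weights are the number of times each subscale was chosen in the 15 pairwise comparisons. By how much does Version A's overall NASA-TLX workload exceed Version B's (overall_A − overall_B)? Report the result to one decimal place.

Version A weighted sum = 3·17 + 2·27 + 3·94 + 0·90 + 5·49 + 2·61 = 51 + 54 + 282 + 0 + 245 + 122 = 754; overall_A = 754/15 = 50.2667.
Version B weighted sum = 3·5 + 2·52 + 3·91 + 0·94 + 5·22 + 2·51 = 15 + 104 + 273 + 0 + 110 + 102 = 604; overall_B = 604/15 = 40.2667.
Difference = 50.2667 − 40.2667 = 10.0000 ≈ 10.0.

10.0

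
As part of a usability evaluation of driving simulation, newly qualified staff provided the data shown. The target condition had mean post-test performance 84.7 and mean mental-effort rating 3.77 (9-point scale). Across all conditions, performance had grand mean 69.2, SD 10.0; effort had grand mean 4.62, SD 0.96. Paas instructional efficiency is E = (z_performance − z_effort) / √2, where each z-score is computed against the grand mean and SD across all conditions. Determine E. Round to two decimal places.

z_performance = (84.7 − 69.2) / 10.0 = 15.5000 / 10.0 = 1.5500.
z_effort = (3.77 − 4.62) / 0.96 = -0.8500 / 0.96 = -0.8854.
z_P − z_E = 1.5500 − (-0.8854) = 2.4354.
E = 2.4354 / √2 = 2.4354 / 1.41421 = 1.7221 ≈ 1.72.

1.72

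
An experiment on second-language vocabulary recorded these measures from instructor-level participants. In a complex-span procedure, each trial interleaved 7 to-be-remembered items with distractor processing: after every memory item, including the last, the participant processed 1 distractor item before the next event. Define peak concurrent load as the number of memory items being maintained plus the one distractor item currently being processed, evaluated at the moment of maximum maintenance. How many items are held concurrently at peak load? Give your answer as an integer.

Maintenance is greatest during the distractor(s) after memory item 7: all 7 memory items are being held.
One distractor item is concurrently being processed.
Peak concurrent load = 7 + 1 = 8 items.

8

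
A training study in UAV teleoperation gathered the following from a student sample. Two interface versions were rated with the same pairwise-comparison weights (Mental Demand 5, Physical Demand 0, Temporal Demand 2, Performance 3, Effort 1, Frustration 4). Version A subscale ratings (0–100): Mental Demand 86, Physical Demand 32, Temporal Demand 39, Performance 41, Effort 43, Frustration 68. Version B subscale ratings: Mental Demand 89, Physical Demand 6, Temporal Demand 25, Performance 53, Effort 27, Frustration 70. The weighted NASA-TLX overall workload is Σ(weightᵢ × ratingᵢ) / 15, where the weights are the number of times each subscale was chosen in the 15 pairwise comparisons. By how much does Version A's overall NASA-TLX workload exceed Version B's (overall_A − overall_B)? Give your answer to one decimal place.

Version A weighted sum = 5·86 + 0·32 + 2·39 + 3·41 + 1·43 + 4·68 = 430 + 0 + 78 + 123 + 43 + 272 = 946; overall_A = 946/15 = 63.0667.
Version B weighted sum = 5·89 + 0·6 + 2·25 + 3·53 + 1·27 + 4·70 = 445 + 0 + 50 + 159 + 27 + 280 = 961; overall_B = 961/15 = 64.0667.
Difference = 63.0667 − 64.0667 = -1.0000 ≈ -1.0.

-1.0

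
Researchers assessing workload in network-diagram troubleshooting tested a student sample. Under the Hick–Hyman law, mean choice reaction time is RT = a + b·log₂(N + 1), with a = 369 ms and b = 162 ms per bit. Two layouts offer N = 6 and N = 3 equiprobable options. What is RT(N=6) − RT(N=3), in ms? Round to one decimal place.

130.8

RT(6) = 369 + 162·log₂(7) = 369 + 162·2.8074 = 823.7988 ms.
RT(3) = 369 + 162·log₂(4) = 369 + 162·2.0000 = 693.0000 ms.
Difference = 823.7988 − 693.0000 = 130.7988 ≈ 130.8 ms.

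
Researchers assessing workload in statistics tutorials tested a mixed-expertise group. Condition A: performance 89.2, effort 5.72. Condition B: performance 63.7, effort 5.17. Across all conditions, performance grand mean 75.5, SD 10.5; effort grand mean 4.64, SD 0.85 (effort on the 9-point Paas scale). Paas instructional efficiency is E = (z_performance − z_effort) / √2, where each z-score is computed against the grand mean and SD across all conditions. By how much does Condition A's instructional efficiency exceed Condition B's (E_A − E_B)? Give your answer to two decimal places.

Condition A: z_P = (89.2 − 75.5)/10.5 = 1.3048; z_E = (5.72 − 4.64)/0.85 = 1.2706; E_A = (1.3048 − 1.2706)/√2 = 0.0242.
Condition B: z_P = (63.7 − 75.5)/10.5 = -1.1238; z_E = (5.17 − 4.64)/0.85 = 0.6235; E_B = (-1.1238 − 0.6235)/√2 = -1.2355.
E_A − E_B = 0.0242 − (-1.2355) = 1.2597 ≈ 1.26.

1.26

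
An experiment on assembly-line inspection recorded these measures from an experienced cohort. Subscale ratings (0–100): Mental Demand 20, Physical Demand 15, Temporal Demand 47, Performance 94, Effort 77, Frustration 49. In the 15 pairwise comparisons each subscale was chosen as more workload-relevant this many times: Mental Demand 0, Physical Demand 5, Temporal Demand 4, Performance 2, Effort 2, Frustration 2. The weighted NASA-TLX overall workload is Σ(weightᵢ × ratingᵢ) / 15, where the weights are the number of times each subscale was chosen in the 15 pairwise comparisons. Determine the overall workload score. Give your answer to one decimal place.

The tallies are the weights (they sum to 15).
Weighted sum = 0·20 + 5·15 + 4·47 + 2·94 + 2·77 + 2·49
            = 0 + 75 + 188 + 188 + 154 + 98 = 703.
Overall workload = 703 / 15 = 46.8667 ≈ 46.9.

46.9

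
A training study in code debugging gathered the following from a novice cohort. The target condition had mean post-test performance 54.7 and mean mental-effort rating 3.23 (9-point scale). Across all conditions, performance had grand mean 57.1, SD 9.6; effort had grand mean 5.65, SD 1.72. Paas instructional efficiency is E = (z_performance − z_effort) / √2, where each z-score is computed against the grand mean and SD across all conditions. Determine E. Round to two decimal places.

z_performance = (54.7 − 57.1) / 9.6 = -2.4000 / 9.6 = -0.2500.
z_effort = (3.23 − 5.65) / 1.72 = -2.4200 / 1.72 = -1.4070.
z_P − z_E = -0.2500 − (-1.4070) = 1.1570.
E = 1.1570 / √2 = 1.1570 / 1.41421 = 0.8181 ≈ 0.82.

0.82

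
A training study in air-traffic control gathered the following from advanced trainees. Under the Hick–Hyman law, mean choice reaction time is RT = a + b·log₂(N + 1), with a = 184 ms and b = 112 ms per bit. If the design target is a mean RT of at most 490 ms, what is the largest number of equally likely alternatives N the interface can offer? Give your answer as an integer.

Set 184 + 112·log₂(N + 1) ≤ 490.
log₂(N + 1) ≤ (490 − 184) / 112 = 2.7321.
N + 1 ≤ 2^2.7321 = 6.6442.
N ≤ 5.6442, so the largest integer N is 5.

5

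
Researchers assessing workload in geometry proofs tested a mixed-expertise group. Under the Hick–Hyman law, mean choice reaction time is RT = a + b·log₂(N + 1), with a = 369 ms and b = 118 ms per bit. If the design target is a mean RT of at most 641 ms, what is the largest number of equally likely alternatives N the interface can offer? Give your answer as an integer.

Set 369 + 118·log₂(N + 1) ≤ 641.
log₂(N + 1) ≤ (641 − 369) / 118 = 2.3051.
N + 1 ≤ 2^2.3051 = 4.9420.
N ≤ 3.9420, so the largest integer N is 3.

3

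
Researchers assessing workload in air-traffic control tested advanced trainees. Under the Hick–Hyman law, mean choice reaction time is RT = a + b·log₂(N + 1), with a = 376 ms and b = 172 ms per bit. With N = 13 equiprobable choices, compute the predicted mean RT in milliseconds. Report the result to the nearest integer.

1031

log₂(13 + 1) = log₂(14) = 3.8074.
RT = 376 + 172 × 3.8074 = 376 + 654.8728 = 1030.8728 ms.
≈ 1031 ms.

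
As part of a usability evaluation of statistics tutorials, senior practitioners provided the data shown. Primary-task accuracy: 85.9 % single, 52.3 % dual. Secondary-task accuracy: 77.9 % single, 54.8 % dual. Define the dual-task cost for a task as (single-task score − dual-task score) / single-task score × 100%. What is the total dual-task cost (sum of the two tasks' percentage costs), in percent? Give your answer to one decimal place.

Primary cost = (85.9 − 52.3) / 85.9 × 100% = 39.1153%.
Secondary cost = (77.9 − 54.8) / 77.9 × 100% = 29.6534%.
Total = 39.1153% + 29.6534% = 68.7687% ≈ 68.8%.

68.8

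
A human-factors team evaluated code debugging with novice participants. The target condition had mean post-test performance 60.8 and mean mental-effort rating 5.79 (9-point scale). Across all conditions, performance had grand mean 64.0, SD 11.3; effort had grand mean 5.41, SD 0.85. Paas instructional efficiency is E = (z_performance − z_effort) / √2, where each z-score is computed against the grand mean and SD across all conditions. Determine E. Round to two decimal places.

-0.52

z_performance = (60.8 − 64.0) / 11.3 = -3.2000 / 11.3 = -0.2832.
z_effort = (5.79 − 5.41) / 0.85 = 0.3800 / 0.85 = 0.4471.
z_P − z_E = -0.2832 − 0.4471 = -0.7303.
E = -0.7303 / √2 = -0.7303 / 1.41421 = -0.5164 ≈ -0.52.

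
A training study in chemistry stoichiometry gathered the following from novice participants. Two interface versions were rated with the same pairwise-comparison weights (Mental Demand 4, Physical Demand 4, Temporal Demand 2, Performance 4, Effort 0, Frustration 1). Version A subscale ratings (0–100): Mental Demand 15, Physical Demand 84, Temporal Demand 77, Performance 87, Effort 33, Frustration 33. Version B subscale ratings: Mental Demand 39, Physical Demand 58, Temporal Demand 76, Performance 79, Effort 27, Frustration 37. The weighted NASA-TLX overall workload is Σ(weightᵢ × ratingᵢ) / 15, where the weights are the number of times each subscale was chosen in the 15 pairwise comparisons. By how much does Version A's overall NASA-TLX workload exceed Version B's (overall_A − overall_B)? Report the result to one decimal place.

Version A weighted sum = 4·15 + 4·84 + 2·77 + 4·87 + 0·33 + 1·33 = 60 + 336 + 154 + 348 + 0 + 33 = 931; overall_A = 931/15 = 62.0667.
Version B weighted sum = 4·39 + 4·58 + 2·76 + 4·79 + 0·27 + 1·37 = 156 + 232 + 152 + 316 + 0 + 37 = 893; overall_B = 893/15 = 59.5333.
Difference = 62.0667 − 59.5333 = 2.5334 ≈ 2.5.

2.5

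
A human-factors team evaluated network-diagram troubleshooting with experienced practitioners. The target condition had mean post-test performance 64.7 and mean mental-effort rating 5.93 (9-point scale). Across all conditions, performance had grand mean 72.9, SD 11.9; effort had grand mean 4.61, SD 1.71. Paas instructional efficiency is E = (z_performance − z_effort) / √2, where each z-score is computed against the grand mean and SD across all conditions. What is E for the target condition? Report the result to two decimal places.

z_performance = (64.7 − 72.9) / 11.9 = -8.2000 / 11.9 = -0.6891.
z_effort = (5.93 − 4.61) / 1.71 = 1.3200 / 1.71 = 0.7719.
z_P − z_E = -0.6891 − 0.7719 = -1.4610.
E = -1.4610 / √2 = -1.4610 / 1.41421 = -1.0331 ≈ -1.03.

-1.03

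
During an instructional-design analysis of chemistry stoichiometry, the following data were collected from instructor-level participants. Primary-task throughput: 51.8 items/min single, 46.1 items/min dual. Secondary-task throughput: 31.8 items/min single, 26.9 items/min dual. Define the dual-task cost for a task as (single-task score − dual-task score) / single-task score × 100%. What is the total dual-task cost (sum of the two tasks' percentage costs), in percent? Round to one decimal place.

Primary cost = (51.8 − 46.1) / 51.8 × 100% = 11.0039%.
Secondary cost = (31.8 − 26.9) / 31.8 × 100% = 15.4088%.
Total = 11.0039% + 15.4088% = 26.4127% ≈ 26.4%.

26.4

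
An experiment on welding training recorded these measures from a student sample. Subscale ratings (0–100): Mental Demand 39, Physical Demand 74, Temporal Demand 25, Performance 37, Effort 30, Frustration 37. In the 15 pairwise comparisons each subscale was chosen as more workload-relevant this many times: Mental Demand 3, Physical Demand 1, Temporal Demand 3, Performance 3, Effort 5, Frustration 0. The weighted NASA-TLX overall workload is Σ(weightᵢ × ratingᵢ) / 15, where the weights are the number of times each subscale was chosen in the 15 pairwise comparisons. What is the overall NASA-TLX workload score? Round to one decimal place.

The tallies are the weights (they sum to 15).
Weighted sum = 3·39 + 1·74 + 3·25 + 3·37 + 5·30 + 0·37
            = 117 + 74 + 75 + 111 + 150 + 0 = 527.
Overall workload = 527 / 15 = 35.1333 ≈ 35.1.

35.1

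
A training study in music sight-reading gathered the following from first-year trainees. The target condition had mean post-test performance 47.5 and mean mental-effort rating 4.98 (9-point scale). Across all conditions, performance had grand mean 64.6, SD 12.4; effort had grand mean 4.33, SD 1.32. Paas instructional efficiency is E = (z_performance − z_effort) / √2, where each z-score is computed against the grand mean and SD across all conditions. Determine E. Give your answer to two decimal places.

z_performance = (47.5 − 64.6) / 12.4 = -17.1000 / 12.4 = -1.3790.
z_effort = (4.98 − 4.33) / 1.32 = 0.6500 / 1.32 = 0.4924.
z_P − z_E = -1.3790 − 0.4924 = -1.8714.
E = -1.8714 / √2 = -1.8714 / 1.41421 = -1.3233 ≈ -1.32.

-1.32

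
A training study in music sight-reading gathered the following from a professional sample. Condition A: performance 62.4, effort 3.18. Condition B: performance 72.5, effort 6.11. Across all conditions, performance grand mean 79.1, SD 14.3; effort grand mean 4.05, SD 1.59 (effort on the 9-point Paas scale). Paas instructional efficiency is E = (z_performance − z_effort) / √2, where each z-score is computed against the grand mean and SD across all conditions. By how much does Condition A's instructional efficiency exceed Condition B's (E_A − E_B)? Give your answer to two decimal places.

0.80

Condition A: z_P = (62.4 − 79.1)/14.3 = -1.1678; z_E = (3.18 − 4.05)/1.59 = -0.5472; E_A = (-1.1678 − (-0.5472))/√2 = -0.4388.
Condition B: z_P = (72.5 − 79.1)/14.3 = -0.4615; z_E = (6.11 − 4.05)/1.59 = 1.2956; E_B = (-0.4615 − 1.2956)/√2 = -1.2425.
E_A − E_B = -0.4388 − (-1.2425) = 0.8037 ≈ 0.80.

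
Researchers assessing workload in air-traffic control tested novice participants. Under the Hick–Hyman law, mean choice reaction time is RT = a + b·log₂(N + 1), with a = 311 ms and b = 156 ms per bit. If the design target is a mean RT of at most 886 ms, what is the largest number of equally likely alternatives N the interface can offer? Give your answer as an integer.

11

Set 311 + 156·log₂(N + 1) ≤ 886.
log₂(N + 1) ≤ (886 − 311) / 156 = 3.6859.
N + 1 ≤ 2^3.6859 = 12.8696.
N ≤ 11.8696, so the largest integer N is 11.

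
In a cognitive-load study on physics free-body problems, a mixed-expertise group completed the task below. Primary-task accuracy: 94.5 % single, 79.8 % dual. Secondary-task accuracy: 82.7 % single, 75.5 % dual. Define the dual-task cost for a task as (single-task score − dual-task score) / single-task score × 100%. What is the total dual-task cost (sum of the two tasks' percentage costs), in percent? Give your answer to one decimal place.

Primary cost = (94.5 − 79.8) / 94.5 × 100% = 15.5556%.
Secondary cost = (82.7 − 75.5) / 82.7 × 100% = 8.7062%.
Total = 15.5556% + 8.7062% = 24.2618% ≈ 24.3%.

24.3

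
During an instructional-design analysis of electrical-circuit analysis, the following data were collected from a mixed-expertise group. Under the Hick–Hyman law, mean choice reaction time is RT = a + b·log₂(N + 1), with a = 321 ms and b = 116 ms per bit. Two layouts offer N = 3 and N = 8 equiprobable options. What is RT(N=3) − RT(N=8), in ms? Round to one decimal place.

RT(3) = 321 + 116·log₂(4) = 321 + 116·2.0000 = 553.0000 ms.
RT(8) = 321 + 116·log₂(9) = 321 + 116·3.1699 = 688.7084 ms.
Difference = 553.0000 − 688.7084 = -135.7084 ≈ -135.7 ms.

-135.7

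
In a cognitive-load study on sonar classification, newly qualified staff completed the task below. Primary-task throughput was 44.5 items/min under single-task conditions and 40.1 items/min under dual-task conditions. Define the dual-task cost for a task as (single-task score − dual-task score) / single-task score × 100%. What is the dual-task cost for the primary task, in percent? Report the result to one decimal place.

Cost = (44.5 − 40.1) / 44.5 × 100%
     = 4.4000 / 44.5 × 100% = 9.8876%.
≈ 9.9%.

9.9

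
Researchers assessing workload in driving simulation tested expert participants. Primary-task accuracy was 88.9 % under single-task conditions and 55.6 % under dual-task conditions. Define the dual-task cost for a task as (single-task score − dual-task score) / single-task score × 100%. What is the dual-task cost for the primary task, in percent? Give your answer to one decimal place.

37.5

Cost = (88.9 − 55.6) / 88.9 × 100%
     = 33.3000 / 88.9 × 100% = 37.4578%.
≈ 37.5%.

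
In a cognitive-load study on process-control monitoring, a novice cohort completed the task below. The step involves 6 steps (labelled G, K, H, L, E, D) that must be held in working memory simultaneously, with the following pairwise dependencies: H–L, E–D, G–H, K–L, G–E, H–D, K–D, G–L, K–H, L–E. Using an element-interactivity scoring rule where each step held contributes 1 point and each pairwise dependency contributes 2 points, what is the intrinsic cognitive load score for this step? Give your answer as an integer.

26

Count of steps held simultaneously: 6.
Count of pairwise dependencies listed: 10.
Element contribution: 6 × 1 = 6.
Interaction contribution: 10 × 2 = 20.
Intrinsic load = 6 + 20 = 26.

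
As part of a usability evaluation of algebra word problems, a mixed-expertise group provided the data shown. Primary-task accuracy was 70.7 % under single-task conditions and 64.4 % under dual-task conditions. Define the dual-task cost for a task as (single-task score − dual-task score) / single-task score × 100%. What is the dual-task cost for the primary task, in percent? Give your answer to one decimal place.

Cost = (70.7 − 64.4) / 70.7 × 100%
     = 6.3000 / 70.7 × 100% = 8.9109%.
≈ 8.9%.

8.9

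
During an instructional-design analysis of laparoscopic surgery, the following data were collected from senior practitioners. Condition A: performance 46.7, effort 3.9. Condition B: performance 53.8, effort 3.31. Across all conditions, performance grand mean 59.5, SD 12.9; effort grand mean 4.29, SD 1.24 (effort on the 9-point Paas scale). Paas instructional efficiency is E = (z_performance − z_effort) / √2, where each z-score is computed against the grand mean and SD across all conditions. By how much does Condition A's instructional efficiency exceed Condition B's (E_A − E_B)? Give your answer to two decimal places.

-0.73

Condition A: z_P = (46.7 − 59.5)/12.9 = -0.9922; z_E = (3.9 − 4.29)/1.24 = -0.3145; E_A = (-0.9922 − (-0.3145))/√2 = -0.4792.
Condition B: z_P = (53.8 − 59.5)/12.9 = -0.4419; z_E = (3.31 − 4.29)/1.24 = -0.7903; E_B = (-0.4419 − (-0.7903))/√2 = 0.2464.
E_A − E_B = -0.4792 − 0.2464 = -0.7256 ≈ -0.73.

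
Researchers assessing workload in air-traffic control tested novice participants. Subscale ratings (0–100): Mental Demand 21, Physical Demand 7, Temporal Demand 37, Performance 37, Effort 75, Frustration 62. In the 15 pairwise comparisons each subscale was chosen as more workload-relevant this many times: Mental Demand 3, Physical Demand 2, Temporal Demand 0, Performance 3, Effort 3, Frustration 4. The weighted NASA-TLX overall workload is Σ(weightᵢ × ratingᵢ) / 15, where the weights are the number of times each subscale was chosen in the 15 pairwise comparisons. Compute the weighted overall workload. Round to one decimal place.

The tallies are the weights (they sum to 15).
Weighted sum = 3·21 + 2·7 + 0·37 + 3·37 + 3·75 + 4·62
            = 63 + 14 + 0 + 111 + 225 + 248 = 661.
Overall workload = 661 / 15 = 44.0667 ≈ 44.1.

44.1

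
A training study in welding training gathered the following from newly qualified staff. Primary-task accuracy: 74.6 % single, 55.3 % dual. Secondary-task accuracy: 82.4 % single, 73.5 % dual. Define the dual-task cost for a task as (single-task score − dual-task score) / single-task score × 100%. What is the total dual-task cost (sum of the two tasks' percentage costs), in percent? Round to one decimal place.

36.7

Primary cost = (74.6 − 55.3) / 74.6 × 100% = 25.8713%.
Secondary cost = (82.4 − 73.5) / 82.4 × 100% = 10.8010%.
Total = 25.8713% + 10.8010% = 36.6723% ≈ 36.7%.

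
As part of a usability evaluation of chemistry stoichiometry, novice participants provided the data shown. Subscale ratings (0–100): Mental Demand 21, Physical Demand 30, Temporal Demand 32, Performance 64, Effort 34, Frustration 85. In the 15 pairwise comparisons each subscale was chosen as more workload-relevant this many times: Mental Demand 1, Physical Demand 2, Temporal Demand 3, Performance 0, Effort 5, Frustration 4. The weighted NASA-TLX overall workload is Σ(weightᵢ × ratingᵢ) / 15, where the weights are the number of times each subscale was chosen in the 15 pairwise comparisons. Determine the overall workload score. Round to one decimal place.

The tallies are the weights (they sum to 15).
Weighted sum = 1·21 + 2·30 + 3·32 + 0·64 + 5·34 + 4·85
            = 21 + 60 + 96 + 0 + 170 + 340 = 687.
Overall workload = 687 / 15 = 45.8000 ≈ 45.8.

45.8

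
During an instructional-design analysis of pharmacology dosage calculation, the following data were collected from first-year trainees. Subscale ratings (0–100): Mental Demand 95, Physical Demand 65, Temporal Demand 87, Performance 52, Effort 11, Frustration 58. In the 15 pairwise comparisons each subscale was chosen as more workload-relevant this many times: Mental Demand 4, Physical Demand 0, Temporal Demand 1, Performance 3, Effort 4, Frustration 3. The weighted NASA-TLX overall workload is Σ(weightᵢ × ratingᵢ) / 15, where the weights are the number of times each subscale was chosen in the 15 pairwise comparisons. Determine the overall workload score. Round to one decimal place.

56.1

The tallies are the weights (they sum to 15).
Weighted sum = 4·95 + 0·65 + 1·87 + 3·52 + 4·11 + 3·58
            = 380 + 0 + 87 + 156 + 44 + 174 = 841.
Overall workload = 841 / 15 = 56.0667 ≈ 56.1.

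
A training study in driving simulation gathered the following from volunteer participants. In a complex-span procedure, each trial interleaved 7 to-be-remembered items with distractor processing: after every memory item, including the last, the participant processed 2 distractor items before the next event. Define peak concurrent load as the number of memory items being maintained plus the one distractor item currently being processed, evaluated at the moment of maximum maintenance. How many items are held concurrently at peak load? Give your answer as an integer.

8

Maintenance is greatest during the distractor(s) after memory item 7: all 7 memory items are being held.
One distractor item is concurrently being processed.
Peak concurrent load = 7 + 1 = 8 items.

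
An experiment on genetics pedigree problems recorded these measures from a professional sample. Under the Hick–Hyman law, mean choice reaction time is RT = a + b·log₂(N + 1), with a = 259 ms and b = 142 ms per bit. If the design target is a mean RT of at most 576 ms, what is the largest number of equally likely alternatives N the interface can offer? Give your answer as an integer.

Set 259 + 142·log₂(N + 1) ≤ 576.
log₂(N + 1) ≤ (576 − 259) / 142 = 2.2324.
N + 1 ≤ 2^2.2324 = 4.6992.
N ≤ 3.6992, so the largest integer N is 3.

3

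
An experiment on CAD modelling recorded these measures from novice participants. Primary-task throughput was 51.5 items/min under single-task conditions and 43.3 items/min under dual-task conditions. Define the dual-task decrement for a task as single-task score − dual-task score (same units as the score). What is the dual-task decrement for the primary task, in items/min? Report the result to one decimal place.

8.2

Decrement = 51.5 − 43.3 = 8.2000 items/min ≈ 8.2 items/min.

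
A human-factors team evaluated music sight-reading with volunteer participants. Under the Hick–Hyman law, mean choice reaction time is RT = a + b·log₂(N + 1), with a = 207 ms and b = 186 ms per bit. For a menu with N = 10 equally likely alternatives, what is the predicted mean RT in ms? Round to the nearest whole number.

850

log₂(10 + 1) = log₂(11) = 3.4594.
RT = 207 + 186 × 3.4594 = 207 + 643.4484 = 850.4484 ms.
≈ 850 ms.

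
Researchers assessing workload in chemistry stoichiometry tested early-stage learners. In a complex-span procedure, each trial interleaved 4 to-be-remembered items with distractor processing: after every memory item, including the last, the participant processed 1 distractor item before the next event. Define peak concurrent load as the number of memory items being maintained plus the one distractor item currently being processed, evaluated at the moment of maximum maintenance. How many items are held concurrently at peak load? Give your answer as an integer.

5

Maintenance is greatest during the distractor(s) after memory item 4: all 4 memory items are being held.
One distractor item is concurrently being processed.
Peak concurrent load = 4 + 1 = 5 items.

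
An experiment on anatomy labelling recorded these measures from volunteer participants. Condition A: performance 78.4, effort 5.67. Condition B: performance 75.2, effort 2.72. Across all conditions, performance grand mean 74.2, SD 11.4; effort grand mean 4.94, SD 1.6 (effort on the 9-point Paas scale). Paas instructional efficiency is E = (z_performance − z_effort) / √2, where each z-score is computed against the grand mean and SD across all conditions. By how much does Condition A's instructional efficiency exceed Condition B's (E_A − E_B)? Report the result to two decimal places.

-1.11

Condition A: z_P = (78.4 − 74.2)/11.4 = 0.3684; z_E = (5.67 − 4.94)/1.6 = 0.4562; E_A = (0.3684 − 0.4562)/√2 = -0.0621.
Condition B: z_P = (75.2 − 74.2)/11.4 = 0.0877; z_E = (2.72 − 4.94)/1.6 = -1.3875; E_B = (0.0877 − (-1.3875))/√2 = 1.0431.
E_A − E_B = -0.0621 − 1.0431 = -1.1052 ≈ -1.11.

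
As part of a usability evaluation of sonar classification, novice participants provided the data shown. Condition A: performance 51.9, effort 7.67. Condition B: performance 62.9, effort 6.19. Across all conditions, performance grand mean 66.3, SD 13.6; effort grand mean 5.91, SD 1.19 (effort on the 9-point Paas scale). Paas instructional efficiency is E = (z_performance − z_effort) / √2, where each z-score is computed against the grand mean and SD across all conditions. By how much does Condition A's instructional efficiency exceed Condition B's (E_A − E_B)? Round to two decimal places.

Condition A: z_P = (51.9 − 66.3)/13.6 = -1.0588; z_E = (7.67 − 5.91)/1.19 = 1.4790; E_A = (-1.0588 − 1.4790)/√2 = -1.7945.
Condition B: z_P = (62.9 − 66.3)/13.6 = -0.2500; z_E = (6.19 − 5.91)/1.19 = 0.2353; E_B = (-0.2500 − 0.2353)/√2 = -0.3432.
E_A − E_B = -1.7945 − (-0.3432) = -1.4513 ≈ -1.45.

-1.45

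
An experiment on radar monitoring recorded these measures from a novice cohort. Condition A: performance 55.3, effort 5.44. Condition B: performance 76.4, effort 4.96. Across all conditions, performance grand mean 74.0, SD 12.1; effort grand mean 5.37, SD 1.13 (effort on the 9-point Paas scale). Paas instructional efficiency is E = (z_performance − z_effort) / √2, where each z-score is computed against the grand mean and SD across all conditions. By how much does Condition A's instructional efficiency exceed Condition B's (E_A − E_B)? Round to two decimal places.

Condition A: z_P = (55.3 − 74.0)/12.1 = -1.5455; z_E = (5.44 − 5.37)/1.13 = 0.0619; E_A = (-1.5455 − 0.0619)/√2 = -1.1366.
Condition B: z_P = (76.4 − 74.0)/12.1 = 0.1983; z_E = (4.96 − 5.37)/1.13 = -0.3628; E_B = (0.1983 − (-0.3628))/√2 = 0.3968.
E_A − E_B = -1.1366 − 0.3968 = -1.5334 ≈ -1.53.

-1.53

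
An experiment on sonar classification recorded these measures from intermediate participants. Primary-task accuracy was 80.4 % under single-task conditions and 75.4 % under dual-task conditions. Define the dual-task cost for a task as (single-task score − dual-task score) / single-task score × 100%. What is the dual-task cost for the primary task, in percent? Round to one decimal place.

6.2

Cost = (80.4 − 75.4) / 80.4 × 100%
     = 5.0000 / 80.4 × 100% = 6.2189%.
≈ 6.2%.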